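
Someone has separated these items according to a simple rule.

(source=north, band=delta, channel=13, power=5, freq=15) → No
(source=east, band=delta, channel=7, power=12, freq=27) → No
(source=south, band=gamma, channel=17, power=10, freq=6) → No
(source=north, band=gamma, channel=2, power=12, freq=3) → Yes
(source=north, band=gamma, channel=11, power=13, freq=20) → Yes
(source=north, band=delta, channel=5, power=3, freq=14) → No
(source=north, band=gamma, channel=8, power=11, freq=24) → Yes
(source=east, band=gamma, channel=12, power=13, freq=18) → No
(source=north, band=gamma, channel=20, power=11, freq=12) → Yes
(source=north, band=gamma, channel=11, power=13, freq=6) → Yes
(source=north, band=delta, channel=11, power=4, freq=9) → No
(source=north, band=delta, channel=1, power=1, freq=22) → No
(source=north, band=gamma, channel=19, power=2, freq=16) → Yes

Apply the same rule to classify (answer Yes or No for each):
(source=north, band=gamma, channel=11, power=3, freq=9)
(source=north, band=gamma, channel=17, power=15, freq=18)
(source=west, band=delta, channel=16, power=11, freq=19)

Yes, Yes, No

The rule appears to be: band is gamma AND source is north.
(source=north, band=gamma, channel=11, power=3, freq=9) — band is gamma, source is north, hence Yes. (source=north, band=gamma, channel=17, power=15, freq=18) — band is gamma, source is north, hence Yes. (source=west, band=delta, channel=16, power=11, freq=19) — band is delta, source is west, hence No.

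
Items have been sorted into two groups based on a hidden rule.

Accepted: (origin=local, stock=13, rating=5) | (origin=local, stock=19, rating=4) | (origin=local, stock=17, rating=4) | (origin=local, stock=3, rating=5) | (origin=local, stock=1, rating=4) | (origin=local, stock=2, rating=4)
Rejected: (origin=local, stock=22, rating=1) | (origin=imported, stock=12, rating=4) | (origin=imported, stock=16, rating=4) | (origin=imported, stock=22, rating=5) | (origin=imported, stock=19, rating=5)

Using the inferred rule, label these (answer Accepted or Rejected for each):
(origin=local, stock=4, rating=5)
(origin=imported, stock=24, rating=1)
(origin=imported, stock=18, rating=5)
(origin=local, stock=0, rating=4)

Accepted, Rejected, Rejected, Accepted

The simplest hypothesis consistent with all the labels is: origin is local AND rating ≥ 4.
(origin=local, stock=4, rating=5): origin is local, rating = 5 — has this property, so Accepted. (origin=imported, stock=24, rating=1): origin is imported, rating = 1 — does not satisfy this, so Rejected. (origin=imported, stock=18, rating=5): origin is imported, rating = 5 — does not satisfy this, so Rejected. (origin=local, stock=0, rating=4): origin is local, rating = 4 — has this property, so Accepted.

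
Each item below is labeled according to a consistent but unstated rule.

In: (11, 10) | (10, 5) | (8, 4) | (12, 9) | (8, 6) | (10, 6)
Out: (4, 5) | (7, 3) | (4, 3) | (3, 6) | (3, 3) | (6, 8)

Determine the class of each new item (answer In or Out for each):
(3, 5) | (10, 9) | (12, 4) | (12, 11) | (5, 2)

One predicate separates the groups cleanly: first ≥ 8.
(3, 5): first 3 — does not satisfy this, so Out.
(10, 9): first 10 — satisfies this, so In.
(12, 4): first 12 — satisfies this, so In.
(12, 11): first 12 — satisfies this, so In.
(5, 2): first 5 — does not satisfy this, so Out.

Out, In, In, In, Out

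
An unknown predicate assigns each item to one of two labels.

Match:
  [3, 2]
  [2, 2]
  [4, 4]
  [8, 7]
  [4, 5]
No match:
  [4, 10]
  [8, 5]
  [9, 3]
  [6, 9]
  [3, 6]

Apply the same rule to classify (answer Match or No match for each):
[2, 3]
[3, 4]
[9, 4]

The pattern is that an item is 'Match' exactly when: |first − second| ≤ 1.
[2, 3] → |2−3| = 1 → Match. [3, 4] → |3−4| = 1 → Match. [9, 4] → |9−4| = 5 → No match.

Match, Match, No match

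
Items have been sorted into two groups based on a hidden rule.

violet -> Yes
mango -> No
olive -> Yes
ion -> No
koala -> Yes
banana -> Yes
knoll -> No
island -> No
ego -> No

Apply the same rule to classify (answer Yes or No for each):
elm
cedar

No, No

The pattern is that an item is 'Yes' exactly when: has ≥ 3 vowels.
No: elm, since 1 vowel. No: cedar, since 2 vowels.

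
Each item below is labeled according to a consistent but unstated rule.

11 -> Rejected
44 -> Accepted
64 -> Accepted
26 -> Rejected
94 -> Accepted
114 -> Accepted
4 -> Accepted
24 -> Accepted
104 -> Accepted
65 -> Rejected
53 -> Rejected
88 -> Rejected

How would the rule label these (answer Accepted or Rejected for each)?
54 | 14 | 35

Accepted, Accepted, Rejected

The common property of the 'Accepted' items is: ends in digit 4. No 'Rejected' item has it.
54: last digit 4, fits → Accepted. 14: last digit 4, fits → Accepted. 35: last digit 5, lacks this property → Rejected.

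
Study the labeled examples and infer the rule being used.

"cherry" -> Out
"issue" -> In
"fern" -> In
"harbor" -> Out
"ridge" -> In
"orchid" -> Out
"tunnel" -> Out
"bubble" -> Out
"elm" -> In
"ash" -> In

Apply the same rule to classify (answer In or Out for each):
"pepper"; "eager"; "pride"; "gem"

Out, In, In, In

The pattern is that an item is 'In' exactly when: length ≤ 5.
"pepper": Out (length 6). "eager": In (length 5). "pride": In (length 5). "gem": In (length 3).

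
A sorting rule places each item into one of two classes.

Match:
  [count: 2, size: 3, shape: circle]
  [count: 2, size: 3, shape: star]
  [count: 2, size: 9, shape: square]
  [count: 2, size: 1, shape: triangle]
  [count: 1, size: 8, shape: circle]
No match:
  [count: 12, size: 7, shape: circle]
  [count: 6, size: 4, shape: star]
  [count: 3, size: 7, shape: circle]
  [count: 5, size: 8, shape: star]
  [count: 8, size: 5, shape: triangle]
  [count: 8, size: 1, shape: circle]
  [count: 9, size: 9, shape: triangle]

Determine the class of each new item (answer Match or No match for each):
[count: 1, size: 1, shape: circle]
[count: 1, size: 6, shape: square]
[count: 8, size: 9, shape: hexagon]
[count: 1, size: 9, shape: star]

Rule: count ≤ 2. This holds for each 'Match' example and fails for each 'No match' one.
[count: 1, size: 1, shape: circle] — count = 1, hence Match. [count: 1, size: 6, shape: square] — count = 1, hence Match. [count: 8, size: 9, shape: hexagon] — count = 8, hence No match. [count: 1, size: 9, shape: star] — count = 1, hence Match.

Match, Match, No match, Match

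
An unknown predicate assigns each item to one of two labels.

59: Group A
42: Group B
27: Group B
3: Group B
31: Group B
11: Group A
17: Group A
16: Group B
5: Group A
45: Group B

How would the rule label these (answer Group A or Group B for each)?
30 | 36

Rule: ≡ 2 (mod 3). This holds for each 'Group A' example and fails for each 'Group B' one.
30: 30 mod 3 = 0, doesn't qualify → Group B.
36: 36 mod 3 = 0, doesn't qualify → Group B.

Group B, Group B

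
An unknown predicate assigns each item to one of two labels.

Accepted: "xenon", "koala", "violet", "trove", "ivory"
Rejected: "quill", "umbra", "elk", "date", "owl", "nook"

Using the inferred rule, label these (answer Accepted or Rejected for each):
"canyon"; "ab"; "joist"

Accepted, Rejected, Accepted

The common property of the 'Accepted' items is: length ≥ 5 AND contains 'o'. No 'Rejected' item has it.
"canyon": length 6, has 'o' — matches, so Accepted.
"ab": length 2, no 'o' — doesn't match, so Rejected.
"joist": length 5, has 'o' — matches, so Accepted.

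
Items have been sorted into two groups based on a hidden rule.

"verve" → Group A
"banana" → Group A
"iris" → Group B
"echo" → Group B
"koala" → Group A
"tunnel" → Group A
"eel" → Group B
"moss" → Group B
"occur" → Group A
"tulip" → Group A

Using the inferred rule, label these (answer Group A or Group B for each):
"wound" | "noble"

A rule that fits every label: length ≥ 5 — true of each 'Group A' example, false of each 'Group B' one.
"wound" → length 5 → Group A.
"noble" → length 5 → Group A.

Group A, Group A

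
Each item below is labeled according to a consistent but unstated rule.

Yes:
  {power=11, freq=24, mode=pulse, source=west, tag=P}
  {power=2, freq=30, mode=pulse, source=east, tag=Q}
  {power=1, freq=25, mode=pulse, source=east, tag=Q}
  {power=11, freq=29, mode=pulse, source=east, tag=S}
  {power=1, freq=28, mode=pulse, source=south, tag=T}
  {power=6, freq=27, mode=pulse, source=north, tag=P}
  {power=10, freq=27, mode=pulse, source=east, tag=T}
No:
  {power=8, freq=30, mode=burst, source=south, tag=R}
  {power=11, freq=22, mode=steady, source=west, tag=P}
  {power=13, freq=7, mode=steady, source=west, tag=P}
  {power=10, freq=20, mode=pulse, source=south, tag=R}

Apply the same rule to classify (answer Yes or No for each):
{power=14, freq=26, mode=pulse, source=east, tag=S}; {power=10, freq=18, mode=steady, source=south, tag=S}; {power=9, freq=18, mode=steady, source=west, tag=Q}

The classifier is using: mode is pulse AND freq ≥ 22.
{power=14, freq=26, mode=pulse, source=east, tag=S} → mode is pulse, freq = 26 → Yes. {power=10, freq=18, mode=steady, source=south, tag=S} → mode is steady, freq = 18 → No. {power=9, freq=18, mode=steady, source=west, tag=Q} → mode is steady, freq = 18 → No.

Yes, No, No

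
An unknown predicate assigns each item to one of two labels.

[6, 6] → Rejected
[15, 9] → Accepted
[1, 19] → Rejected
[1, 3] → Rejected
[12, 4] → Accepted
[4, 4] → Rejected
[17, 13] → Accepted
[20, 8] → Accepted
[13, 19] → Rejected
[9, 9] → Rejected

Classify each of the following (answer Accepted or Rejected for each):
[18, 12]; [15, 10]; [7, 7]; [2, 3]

The simplest hypothesis consistent with all the labels is: first > second.
[18, 12]: 18 > 12 — checks out, so Accepted.
[15, 10]: 15 > 10 — checks out, so Accepted.
[7, 7]: 7 = 7 — lacks this property, so Rejected.
[2, 3]: 2 < 3 — lacks this property, so Rejected.

Accepted, Accepted, Rejected, Rejected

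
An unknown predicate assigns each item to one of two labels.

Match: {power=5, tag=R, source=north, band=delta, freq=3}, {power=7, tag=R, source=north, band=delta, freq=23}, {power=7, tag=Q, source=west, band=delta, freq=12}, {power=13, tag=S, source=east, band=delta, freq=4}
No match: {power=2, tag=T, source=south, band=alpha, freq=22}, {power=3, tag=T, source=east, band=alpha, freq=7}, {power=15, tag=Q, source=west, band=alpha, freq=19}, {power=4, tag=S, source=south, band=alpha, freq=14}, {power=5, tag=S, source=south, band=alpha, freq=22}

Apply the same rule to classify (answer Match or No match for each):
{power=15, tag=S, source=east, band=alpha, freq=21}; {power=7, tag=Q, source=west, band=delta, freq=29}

The pattern is that an item is 'Match' exactly when: band is delta.
{power=15, tag=S, source=east, band=alpha, freq=21}: No match (band is alpha). {power=7, tag=Q, source=west, band=delta, freq=29}: Match (band is delta).

No match, Match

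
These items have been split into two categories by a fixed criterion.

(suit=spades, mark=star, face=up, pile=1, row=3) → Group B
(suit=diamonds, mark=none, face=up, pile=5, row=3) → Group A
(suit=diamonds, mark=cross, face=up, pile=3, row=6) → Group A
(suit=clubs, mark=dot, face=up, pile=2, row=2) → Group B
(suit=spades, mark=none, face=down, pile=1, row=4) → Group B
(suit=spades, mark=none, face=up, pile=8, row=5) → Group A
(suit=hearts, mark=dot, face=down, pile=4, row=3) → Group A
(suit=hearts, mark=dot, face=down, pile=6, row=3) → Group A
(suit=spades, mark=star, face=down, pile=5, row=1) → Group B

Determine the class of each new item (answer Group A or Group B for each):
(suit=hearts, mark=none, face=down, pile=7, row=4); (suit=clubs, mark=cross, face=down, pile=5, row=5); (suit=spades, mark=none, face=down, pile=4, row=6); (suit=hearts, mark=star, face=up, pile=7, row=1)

The common property of the 'Group A' items is: pile ≥ 2 AND row ≥ 3. No 'Group B' item has it.
(suit=hearts, mark=none, face=down, pile=7, row=4): Group A (pile = 7, row = 4). (suit=clubs, mark=cross, face=down, pile=5, row=5): Group A (pile = 5, row = 5). (suit=spades, mark=none, face=down, pile=4, row=6): Group A (pile = 4, row = 6). (suit=hearts, mark=star, face=up, pile=7, row=1): Group B (pile = 7, row = 1).

Group A, Group A, Group A, Group B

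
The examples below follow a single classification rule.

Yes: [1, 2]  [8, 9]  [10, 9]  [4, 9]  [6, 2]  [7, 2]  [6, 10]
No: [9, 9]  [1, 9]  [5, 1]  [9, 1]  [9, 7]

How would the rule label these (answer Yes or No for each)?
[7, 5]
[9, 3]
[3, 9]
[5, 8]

No, No, No, Yes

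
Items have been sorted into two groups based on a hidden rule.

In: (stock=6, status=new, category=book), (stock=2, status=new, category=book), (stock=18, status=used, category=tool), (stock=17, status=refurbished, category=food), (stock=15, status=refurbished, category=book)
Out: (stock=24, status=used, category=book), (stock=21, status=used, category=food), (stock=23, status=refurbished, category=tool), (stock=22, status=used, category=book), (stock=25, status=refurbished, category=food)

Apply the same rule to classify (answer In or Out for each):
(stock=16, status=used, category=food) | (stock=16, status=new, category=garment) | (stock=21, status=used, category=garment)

All 'In' examples share one property — stock ≤ 18 — and every 'Out' example lacks it.
(stock=16, status=used, category=food): stock = 16 — satisfies this, so In. (stock=16, status=new, category=garment): stock = 16 — satisfies this, so In. (stock=21, status=used, category=garment): stock = 21 — doesn't match, so Out.

In, In, Out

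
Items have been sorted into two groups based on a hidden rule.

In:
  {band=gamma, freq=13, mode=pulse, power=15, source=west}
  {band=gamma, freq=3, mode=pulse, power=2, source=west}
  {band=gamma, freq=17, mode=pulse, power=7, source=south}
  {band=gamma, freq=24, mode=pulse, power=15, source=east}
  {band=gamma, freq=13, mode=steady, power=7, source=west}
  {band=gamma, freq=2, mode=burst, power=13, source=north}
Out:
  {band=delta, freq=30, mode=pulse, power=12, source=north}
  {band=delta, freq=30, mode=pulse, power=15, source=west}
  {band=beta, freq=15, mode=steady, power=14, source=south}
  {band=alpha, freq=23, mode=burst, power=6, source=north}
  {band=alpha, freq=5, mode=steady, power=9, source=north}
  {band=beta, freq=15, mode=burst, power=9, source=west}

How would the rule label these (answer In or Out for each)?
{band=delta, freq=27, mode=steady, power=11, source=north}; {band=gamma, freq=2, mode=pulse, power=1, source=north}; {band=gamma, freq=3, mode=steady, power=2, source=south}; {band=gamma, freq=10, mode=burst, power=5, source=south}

Rule: band is gamma. This holds for each 'In' example and fails for each 'Out' one.
{band=delta, freq=27, mode=steady, power=11, source=north}: Out (band is delta).
{band=gamma, freq=2, mode=pulse, power=1, source=north}: In (band is gamma).
{band=gamma, freq=3, mode=steady, power=2, source=south}: In (band is gamma).
{band=gamma, freq=10, mode=burst, power=5, source=south}: In (band is gamma).

Out, In, In, In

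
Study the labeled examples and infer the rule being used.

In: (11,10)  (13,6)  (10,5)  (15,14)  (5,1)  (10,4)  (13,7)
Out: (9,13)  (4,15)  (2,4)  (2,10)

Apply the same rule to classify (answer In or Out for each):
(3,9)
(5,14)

Rule: first > second. This holds for each 'In' example and fails for each 'Out' one.
(3,9): 3 < 9 — fails the rule, so Out. (5,14): 5 < 14 — fails the rule, so Out.

Out, Out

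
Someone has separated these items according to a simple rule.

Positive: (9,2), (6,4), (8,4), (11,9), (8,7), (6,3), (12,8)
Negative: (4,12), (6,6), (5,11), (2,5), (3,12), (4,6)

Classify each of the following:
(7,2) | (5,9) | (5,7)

Positive, Negative, Negative

The common property of the 'Positive' items is: first > second. No 'Negative' item has it.
(7,2): 7 > 2 — has this property, so Positive.
(5,9): 5 < 9 — fails the rule, so Negative.
(5,7): 5 < 7 — fails the rule, so Negative.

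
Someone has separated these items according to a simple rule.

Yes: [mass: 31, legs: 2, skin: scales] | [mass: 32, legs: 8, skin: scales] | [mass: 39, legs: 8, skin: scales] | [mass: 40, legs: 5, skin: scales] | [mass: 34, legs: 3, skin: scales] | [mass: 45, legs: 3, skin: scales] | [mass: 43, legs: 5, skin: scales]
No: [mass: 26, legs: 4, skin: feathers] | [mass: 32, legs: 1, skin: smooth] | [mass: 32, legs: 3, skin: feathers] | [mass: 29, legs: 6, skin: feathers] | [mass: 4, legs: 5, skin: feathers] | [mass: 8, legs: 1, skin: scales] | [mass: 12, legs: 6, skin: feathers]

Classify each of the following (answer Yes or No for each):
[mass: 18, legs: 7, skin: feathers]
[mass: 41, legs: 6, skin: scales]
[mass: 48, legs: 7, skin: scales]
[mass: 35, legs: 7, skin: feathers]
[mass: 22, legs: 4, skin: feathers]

The rule appears to be: skin is scales AND legs ≥ 2.
[mass: 18, legs: 7, skin: feathers]: skin is feathers, legs = 7, lacks this property → No.
[mass: 41, legs: 6, skin: scales]: skin is scales, legs = 6, has this property → Yes.
[mass: 48, legs: 7, skin: scales]: skin is scales, legs = 7, has this property → Yes.
[mass: 35, legs: 7, skin: feathers]: skin is feathers, legs = 7, lacks this property → No.
[mass: 22, legs: 4, skin: feathers]: skin is feathers, legs = 4, lacks this property → No.

No, Yes, Yes, No, No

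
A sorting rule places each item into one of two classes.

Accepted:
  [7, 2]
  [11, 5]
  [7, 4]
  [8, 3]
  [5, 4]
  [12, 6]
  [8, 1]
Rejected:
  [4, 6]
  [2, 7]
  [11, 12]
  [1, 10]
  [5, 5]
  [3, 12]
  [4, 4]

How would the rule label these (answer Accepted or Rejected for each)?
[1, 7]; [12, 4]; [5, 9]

Rejected, Accepted, Rejected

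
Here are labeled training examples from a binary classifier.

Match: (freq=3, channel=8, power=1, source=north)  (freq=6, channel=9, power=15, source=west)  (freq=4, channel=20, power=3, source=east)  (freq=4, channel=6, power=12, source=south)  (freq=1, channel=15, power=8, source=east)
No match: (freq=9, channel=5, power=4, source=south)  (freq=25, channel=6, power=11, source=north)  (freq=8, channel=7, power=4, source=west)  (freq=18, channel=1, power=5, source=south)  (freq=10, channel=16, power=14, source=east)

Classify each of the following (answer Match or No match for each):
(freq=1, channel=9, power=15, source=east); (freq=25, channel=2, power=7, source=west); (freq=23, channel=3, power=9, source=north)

The rule appears to be: freq ≤ 6.

Match, No match, No match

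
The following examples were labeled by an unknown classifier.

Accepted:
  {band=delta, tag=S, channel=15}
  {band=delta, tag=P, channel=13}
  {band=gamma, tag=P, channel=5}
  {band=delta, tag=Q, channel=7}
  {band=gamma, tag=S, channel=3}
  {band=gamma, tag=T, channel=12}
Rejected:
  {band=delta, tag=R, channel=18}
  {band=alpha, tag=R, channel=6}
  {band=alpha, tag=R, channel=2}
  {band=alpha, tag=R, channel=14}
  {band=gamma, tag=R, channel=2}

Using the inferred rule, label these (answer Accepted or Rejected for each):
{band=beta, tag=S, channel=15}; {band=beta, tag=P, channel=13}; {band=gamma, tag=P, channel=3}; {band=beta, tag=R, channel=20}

Accepted, Accepted, Accepted, Rejected

Every 'Accepted' example satisfies: tag is not R. None of the 'Rejected' examples do.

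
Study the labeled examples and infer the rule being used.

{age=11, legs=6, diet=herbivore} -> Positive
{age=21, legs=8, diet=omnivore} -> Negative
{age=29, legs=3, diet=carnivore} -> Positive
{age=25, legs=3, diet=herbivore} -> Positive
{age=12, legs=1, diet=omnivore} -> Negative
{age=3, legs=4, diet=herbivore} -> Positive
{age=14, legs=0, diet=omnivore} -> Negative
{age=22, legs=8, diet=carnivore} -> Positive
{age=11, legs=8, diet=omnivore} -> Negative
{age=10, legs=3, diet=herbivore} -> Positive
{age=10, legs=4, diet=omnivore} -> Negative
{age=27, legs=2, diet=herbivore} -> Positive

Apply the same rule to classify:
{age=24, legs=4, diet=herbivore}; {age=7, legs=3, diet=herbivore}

Positive, Positive

The rule appears to be: diet is not omnivore.
Positive: {age=24, legs=4, diet=herbivore}, since diet is herbivore.
Positive: {age=7, legs=3, diet=herbivore}, since diet is herbivore.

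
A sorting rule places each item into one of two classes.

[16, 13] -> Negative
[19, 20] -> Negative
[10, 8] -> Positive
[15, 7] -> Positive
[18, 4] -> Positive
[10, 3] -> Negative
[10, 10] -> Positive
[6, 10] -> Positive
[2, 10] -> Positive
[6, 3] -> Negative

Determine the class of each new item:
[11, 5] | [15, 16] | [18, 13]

Looking at the examples, the only property every 'Positive' case has and every 'Negative' case lacks is: sum is even.

Positive, Negative, Negative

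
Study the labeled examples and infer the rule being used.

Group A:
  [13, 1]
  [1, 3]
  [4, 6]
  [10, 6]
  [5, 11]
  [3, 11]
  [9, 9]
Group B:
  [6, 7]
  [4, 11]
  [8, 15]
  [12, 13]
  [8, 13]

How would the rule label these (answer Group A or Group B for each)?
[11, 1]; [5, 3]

Group A, Group A

'Group A' ⟺ sum is even.
[11, 1] — 11+1 = 12, hence Group A. [5, 3] — 5+3 = 8, hence Group A.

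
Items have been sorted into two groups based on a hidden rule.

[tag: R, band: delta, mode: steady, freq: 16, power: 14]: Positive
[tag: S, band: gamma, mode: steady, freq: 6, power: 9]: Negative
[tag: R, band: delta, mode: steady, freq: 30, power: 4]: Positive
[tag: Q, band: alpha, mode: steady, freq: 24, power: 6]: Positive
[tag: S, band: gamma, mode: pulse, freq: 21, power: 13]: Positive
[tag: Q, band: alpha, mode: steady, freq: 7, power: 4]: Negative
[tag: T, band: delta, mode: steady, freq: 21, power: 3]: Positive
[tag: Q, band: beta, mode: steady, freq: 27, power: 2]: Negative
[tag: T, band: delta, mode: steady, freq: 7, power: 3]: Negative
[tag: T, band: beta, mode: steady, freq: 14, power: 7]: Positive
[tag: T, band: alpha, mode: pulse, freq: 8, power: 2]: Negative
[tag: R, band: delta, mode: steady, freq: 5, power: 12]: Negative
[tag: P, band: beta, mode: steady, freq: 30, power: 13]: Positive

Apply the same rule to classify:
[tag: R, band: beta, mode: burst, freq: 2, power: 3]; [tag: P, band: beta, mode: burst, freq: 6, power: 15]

The classifier is using: freq ≥ 8 AND power ≥ 3.
[tag: R, band: beta, mode: burst, freq: 2, power: 3] → freq = 2, power = 3 → Negative. [tag: P, band: beta, mode: burst, freq: 6, power: 15] → freq = 6, power = 15 → Negative.

Negative, Negative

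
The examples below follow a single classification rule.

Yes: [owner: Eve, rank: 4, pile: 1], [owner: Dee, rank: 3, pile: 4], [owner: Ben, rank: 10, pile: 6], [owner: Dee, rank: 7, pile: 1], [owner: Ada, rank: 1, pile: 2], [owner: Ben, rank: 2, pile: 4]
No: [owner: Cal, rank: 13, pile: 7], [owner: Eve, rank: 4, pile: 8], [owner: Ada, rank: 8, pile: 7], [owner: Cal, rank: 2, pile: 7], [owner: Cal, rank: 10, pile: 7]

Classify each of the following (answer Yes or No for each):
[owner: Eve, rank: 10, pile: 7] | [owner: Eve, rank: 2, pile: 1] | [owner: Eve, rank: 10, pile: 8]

The pattern is that an item is 'Yes' exactly when: pile ≤ 6.
[owner: Eve, rank: 10, pile: 7]: pile = 7, doesn't qualify → No. [owner: Eve, rank: 2, pile: 1]: pile = 1, checks out → Yes. [owner: Eve, rank: 10, pile: 8]: pile = 8, doesn't qualify → No.

No, Yes, No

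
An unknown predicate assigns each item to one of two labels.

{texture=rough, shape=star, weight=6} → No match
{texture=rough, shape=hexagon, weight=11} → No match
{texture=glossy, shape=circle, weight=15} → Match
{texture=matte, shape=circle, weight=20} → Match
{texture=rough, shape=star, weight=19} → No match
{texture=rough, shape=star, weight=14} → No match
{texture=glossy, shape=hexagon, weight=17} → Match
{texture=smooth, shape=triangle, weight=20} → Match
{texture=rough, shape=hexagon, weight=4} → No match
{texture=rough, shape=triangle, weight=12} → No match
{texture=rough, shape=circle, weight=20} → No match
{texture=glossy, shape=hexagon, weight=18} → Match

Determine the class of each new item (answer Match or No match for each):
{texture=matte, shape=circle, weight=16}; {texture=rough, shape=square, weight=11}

Match, No match

A rule that fits every label: texture is not rough — true of each 'Match' example, false of each 'No match' one.
{texture=matte, shape=circle, weight=16} → texture is matte → Match. {texture=rough, shape=square, weight=11} → texture is rough → No match.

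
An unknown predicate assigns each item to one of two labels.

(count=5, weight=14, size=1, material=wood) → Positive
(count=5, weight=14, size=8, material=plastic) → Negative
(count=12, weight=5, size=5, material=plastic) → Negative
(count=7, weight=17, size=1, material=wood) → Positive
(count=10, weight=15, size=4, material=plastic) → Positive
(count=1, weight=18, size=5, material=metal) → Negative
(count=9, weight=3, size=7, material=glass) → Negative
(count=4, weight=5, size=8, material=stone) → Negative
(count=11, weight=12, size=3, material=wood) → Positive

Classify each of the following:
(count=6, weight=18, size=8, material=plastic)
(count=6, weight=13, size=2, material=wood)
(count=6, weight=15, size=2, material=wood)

Negative, Positive, Positive

Every 'Positive' example satisfies: size ≤ 4. None of the 'Negative' examples do.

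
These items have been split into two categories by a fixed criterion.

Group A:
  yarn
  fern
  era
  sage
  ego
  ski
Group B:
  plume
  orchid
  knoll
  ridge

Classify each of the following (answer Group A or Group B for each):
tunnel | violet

The distinguishing property — length ≤ 4 — holds for all the 'Group A' cases and none of the 'Group B' cases.
tunnel — length 6, hence Group B. violet — length 6, hence Group B.

Group B, Group B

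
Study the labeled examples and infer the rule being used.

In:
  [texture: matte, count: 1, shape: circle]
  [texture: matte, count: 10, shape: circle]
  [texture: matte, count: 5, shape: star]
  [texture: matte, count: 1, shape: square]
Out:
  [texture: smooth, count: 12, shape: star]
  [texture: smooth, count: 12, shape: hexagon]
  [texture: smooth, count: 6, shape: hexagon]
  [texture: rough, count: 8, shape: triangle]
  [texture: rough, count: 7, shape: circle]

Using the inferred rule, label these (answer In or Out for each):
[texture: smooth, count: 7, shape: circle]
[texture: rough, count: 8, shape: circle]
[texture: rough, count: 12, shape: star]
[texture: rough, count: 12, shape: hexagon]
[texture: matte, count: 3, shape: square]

Out, Out, Out, Out, In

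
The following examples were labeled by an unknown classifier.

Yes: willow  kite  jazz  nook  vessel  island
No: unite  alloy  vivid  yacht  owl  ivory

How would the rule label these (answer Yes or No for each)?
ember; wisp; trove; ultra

The classifier is using: even length.
ember: length 5, doesn't match → No. wisp: length 4, checks out → Yes. trove: length 5, doesn't match → No. ultra: length 5, doesn't match → No.

No, Yes, No, No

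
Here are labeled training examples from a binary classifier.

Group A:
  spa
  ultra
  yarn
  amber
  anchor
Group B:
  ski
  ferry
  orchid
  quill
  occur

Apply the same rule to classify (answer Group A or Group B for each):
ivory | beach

Group B, Group A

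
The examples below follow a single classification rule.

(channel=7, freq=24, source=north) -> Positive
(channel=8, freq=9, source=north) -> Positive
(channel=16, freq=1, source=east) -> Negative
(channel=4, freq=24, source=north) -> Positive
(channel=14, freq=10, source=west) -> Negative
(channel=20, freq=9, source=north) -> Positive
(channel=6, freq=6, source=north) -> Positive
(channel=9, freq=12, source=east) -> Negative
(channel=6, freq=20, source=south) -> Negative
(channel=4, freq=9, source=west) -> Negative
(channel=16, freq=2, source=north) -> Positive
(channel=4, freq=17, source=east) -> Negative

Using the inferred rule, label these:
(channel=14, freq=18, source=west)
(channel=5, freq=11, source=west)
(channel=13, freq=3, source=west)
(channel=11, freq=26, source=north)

The classifier is using: source is north.
(channel=14, freq=18, source=west): Negative (source is west). (channel=5, freq=11, source=west): Negative (source is west). (channel=13, freq=3, source=west): Negative (source is west). (channel=11, freq=26, source=north): Positive (source is north).

Negative, Negative, Negative, Positive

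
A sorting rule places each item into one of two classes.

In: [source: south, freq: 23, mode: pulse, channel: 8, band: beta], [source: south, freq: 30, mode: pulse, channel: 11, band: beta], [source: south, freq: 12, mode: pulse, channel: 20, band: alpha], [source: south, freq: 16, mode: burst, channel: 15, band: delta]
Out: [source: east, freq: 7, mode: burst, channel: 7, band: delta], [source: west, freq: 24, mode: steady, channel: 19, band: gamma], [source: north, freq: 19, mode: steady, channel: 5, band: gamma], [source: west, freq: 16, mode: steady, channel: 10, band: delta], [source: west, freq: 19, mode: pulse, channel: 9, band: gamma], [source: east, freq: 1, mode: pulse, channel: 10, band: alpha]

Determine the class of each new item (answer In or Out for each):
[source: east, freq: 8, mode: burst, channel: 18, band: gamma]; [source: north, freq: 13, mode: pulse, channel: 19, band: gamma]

'In' ⟺ source is south.
[source: east, freq: 8, mode: burst, channel: 18, band: gamma] → source is east → Out.
[source: north, freq: 13, mode: pulse, channel: 19, band: gamma] → source is north → Out.

Out, Out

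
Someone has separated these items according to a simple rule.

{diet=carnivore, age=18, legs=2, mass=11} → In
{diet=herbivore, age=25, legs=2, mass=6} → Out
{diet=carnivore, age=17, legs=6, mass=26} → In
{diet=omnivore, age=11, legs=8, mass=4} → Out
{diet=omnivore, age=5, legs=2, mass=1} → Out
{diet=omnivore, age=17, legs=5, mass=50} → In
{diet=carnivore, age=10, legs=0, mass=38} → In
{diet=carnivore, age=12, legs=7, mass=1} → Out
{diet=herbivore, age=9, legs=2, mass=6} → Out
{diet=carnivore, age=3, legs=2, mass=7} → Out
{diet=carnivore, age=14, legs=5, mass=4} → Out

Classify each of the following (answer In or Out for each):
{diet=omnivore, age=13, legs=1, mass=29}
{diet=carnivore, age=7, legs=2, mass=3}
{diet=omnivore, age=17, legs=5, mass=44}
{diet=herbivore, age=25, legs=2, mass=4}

In, Out, In, Out

The common property of the 'In' items is: mass ≥ 11. No 'Out' item has it.
In: {diet=omnivore, age=13, legs=1, mass=29}, since mass = 29. Out: {diet=carnivore, age=7, legs=2, mass=3}, since mass = 3. In: {diet=omnivore, age=17, legs=5, mass=44}, since mass = 44. Out: {diet=herbivore, age=25, legs=2, mass=4}, since mass = 4.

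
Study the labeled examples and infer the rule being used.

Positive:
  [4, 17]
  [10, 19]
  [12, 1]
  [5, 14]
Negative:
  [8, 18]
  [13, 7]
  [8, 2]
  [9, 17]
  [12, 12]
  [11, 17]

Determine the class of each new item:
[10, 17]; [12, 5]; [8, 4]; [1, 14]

Positive, Positive, Negative, Positive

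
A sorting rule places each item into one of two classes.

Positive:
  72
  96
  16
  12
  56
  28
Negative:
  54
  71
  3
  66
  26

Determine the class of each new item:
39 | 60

Checking candidate rules against both groups, what survives is: multiple of 4.

Negative, Positive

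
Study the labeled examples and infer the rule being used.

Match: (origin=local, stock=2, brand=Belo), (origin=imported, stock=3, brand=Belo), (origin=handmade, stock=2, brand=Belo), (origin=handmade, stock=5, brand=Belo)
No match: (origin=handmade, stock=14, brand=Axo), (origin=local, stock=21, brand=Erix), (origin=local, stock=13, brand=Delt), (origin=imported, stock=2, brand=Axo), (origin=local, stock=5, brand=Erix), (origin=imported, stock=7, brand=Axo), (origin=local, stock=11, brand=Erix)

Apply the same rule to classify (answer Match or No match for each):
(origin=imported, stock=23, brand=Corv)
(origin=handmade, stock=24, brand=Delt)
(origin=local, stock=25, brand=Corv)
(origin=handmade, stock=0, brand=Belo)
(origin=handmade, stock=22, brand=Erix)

The classifier is using: brand is Belo.

No match, No match, No match, Match, No match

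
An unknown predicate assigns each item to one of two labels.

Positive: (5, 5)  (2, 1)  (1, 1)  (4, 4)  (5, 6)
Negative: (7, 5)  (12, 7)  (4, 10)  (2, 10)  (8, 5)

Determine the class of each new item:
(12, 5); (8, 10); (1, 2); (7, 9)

Negative, Negative, Positive, Negative

'Positive' ⟺ sum ≤ 11.
Negative: (12, 5), since 12+5 = 17. Negative: (8, 10), since 8+10 = 18. Positive: (1, 2), since 1+2 = 3. Negative: (7, 9), since 7+9 = 16.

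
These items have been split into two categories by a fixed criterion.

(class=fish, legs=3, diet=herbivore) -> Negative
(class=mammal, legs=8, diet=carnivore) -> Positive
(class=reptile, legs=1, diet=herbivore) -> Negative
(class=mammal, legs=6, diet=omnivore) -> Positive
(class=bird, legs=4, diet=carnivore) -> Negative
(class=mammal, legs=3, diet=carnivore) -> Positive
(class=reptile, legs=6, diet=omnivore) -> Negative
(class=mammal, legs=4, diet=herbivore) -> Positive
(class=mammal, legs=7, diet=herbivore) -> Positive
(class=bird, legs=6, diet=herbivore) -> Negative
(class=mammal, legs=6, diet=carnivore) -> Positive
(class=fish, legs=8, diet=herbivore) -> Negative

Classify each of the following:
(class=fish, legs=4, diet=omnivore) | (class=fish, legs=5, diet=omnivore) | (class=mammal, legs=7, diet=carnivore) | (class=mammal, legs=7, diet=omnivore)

Negative, Negative, Positive, Positive

The simplest hypothesis consistent with all the labels is: class is mammal.
Negative: (class=fish, legs=4, diet=omnivore), since class is fish.
Negative: (class=fish, legs=5, diet=omnivore), since class is fish.
Positive: (class=mammal, legs=7, diet=carnivore), since class is mammal.
Positive: (class=mammal, legs=7, diet=omnivore), since class is mammal.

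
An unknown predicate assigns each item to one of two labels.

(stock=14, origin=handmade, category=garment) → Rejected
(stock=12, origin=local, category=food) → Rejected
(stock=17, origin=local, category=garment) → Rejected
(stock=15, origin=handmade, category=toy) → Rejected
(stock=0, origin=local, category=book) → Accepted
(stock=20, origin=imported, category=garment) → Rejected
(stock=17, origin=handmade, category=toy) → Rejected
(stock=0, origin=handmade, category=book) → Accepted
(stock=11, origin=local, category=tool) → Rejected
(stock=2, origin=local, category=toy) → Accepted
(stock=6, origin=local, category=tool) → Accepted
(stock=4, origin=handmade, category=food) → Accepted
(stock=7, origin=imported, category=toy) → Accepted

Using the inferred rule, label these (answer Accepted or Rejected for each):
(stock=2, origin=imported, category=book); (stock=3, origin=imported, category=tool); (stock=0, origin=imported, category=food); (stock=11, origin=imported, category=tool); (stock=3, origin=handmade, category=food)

Accepted, Accepted, Accepted, Rejected, Accepted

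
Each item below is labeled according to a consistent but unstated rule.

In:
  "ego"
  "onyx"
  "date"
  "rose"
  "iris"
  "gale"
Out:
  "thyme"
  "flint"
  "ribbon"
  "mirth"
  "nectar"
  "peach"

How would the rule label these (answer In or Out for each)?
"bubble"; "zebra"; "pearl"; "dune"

The simplest hypothesis consistent with all the labels is: length ≤ 4.
Out: "bubble", since length 6. Out: "zebra", since length 5. Out: "pearl", since length 5. In: "dune", since length 4.

Out, Out, Out, In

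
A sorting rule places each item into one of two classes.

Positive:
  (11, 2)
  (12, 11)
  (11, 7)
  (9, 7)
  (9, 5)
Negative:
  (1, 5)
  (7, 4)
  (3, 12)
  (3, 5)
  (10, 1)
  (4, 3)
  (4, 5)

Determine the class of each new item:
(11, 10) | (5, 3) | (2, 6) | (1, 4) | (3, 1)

Positive, Negative, Negative, Negative, Negative

The distinguishing property — first > second AND sum ≥ 13 — holds for all the 'Positive' cases and none of the 'Negative' cases.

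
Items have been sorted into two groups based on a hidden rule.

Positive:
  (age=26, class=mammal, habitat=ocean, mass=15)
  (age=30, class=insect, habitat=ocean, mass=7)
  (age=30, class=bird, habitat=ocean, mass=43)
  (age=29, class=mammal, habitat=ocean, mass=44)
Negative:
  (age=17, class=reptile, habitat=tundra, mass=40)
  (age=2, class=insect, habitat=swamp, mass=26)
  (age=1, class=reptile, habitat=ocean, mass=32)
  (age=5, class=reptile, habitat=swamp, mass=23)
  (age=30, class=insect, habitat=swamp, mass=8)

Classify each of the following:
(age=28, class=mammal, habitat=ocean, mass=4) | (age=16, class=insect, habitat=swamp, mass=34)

Rule: habitat is ocean AND age ≥ 2. This holds for each 'Positive' example and fails for each 'Negative' one.
(age=28, class=mammal, habitat=ocean, mass=4): habitat is ocean, age = 28 — has this property, so Positive.
(age=16, class=insect, habitat=swamp, mass=34): habitat is swamp, age = 16 — fails the rule, so Negative.

Positive, Negative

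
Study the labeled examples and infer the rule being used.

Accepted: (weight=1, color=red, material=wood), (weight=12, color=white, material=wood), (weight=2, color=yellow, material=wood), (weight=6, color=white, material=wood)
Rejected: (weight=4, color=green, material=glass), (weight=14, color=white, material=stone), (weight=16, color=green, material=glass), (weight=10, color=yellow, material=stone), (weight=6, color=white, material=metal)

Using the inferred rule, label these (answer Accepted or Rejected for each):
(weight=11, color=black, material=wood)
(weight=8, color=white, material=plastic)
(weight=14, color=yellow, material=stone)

Accepted, Rejected, Rejected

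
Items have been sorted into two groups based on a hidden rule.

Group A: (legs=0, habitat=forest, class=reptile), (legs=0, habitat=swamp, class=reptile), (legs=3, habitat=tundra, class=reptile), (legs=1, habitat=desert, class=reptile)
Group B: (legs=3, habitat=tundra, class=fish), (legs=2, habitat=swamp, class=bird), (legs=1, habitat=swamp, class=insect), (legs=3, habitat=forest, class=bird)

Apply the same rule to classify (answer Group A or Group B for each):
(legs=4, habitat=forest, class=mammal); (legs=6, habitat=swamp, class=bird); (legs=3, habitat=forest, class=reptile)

Group B, Group B, Group A

Rule: class is reptile. This holds for each 'Group A' example and fails for each 'Group B' one.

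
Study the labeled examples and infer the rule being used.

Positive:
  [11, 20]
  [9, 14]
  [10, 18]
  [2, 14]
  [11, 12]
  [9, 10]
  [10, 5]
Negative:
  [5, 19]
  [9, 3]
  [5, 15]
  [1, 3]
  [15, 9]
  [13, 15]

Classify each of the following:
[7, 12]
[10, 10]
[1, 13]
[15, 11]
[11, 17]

Positive, Positive, Negative, Negative, Negative

Comparing the two groups points to one rule — product is even.
[7, 12]: 7·12 = 84 — passes, so Positive.
[10, 10]: 10·10 = 100 — passes, so Positive.
[1, 13]: 1·13 = 13 — does not fit, so Negative.
[15, 11]: 15·11 = 165 — does not fit, so Negative.
[11, 17]: 11·17 = 187 — does not fit, so Negative.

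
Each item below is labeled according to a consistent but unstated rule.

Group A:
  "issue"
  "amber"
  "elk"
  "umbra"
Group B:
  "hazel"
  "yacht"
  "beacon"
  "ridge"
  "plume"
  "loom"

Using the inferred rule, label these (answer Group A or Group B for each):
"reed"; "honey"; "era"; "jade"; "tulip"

Group B, Group B, Group A, Group B, Group B

The simplest hypothesis consistent with all the labels is: starts with a vowel.
"reed": Group B (starts with 'r').
"honey": Group B (starts with 'h').
"era": Group A (starts with 'e').
"jade": Group B (starts with 'j').
"tulip": Group B (starts with 't').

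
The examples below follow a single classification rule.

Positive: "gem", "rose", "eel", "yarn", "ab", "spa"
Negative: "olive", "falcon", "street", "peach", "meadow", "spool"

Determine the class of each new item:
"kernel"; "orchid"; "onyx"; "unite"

Negative, Negative, Positive, Negative

A rule that fits every label: length ≤ 4 — true of each 'Positive' example, false of each 'Negative' one.
Negative: "kernel", since length 6. Negative: "orchid", since length 6. Positive: "onyx", since length 4. Negative: "unite", since length 5.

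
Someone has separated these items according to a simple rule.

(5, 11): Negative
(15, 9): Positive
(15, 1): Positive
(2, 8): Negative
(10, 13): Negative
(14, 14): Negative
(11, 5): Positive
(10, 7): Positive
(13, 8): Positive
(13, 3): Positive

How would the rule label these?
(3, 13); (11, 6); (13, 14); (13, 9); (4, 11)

Negative, Positive, Negative, Positive, Negative

Looking at the examples, the only property every 'Positive' case has and every 'Negative' case lacks is: first > second.
(3, 13): 3 < 13 — fails this test, so Negative.
(11, 6): 11 > 6 — passes, so Positive.
(13, 14): 13 < 14 — fails this test, so Negative.
(13, 9): 13 > 9 — passes, so Positive.
(4, 11): 4 < 11 — fails this test, so Negative.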